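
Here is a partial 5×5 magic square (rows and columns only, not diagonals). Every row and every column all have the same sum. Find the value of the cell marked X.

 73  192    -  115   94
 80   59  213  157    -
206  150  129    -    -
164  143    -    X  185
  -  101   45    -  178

Column 2 is complete and sums to 645; that is the magic constant.
Row 1 needs 645; the known cells sum to 474, so (1,3) = 171.
The remaining cell in row 2 is (2,5) = 645 − 509 = 136.
Using column 1: 73 + 80 + 206 + 164 + ? → (5,1) = 645 − 523 = 122.
Column 3: 171 + 213 + 129 + 45 + ? = 645, so (4,3) = 87.
Column 5 must total 645; the given cells sum to 593, so (3,5) = 52.
From row 3, 645 − (206 + 150 + 129 + 52) gives (3,4) = 108.
From row 4, 645 − (164 + 143 + 87 + 185) gives (4,4) = 66.

66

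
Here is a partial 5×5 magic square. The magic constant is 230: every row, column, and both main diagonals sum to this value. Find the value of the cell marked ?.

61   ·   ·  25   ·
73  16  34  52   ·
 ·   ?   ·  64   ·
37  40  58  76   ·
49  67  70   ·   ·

28

Row 2 needs 230; the known cells sum to 175, so (2,5) = 55.
Using row 4: 37 + 40 + 58 + 76 + ? → (4,5) = 230 − 211 = 19.
Column 1 must total 230; the given cells sum to 220, so (3,1) = 10.
Column 4 needs 230; the known cells sum to 217, so (5,4) = 13.
Row 5 needs 230; the known cells sum to 199, so (5,5) = 31.
From main diagonal, 230 − (61 + 16 + 76 + 31) gives (3,3) = 46.
Using anti-diagonal: 52 + 46 + 40 + 49 + ? → (1,5) = 230 − 187 = 43.
From column 3, 230 − (34 + 46 + 58 + 70) gives (1,3) = 22.
Column 5: 43 + 55 + 19 + 31 + ? = 230, so (3,5) = 82.
Row 1 needs 230; the known cells sum to 151, so (1,2) = 79.
From row 3, 230 − (10 + 46 + 64 + 82) gives (3,2) = 28.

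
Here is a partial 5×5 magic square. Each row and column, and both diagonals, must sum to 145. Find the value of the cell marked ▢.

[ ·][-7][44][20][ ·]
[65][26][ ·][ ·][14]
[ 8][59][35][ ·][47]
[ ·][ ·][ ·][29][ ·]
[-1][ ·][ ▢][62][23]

11

Row 3: 8 + 59 + 35 + 47 + ? = 145, so (3,4) = -4.
Column 4: 20 + (-4) + 29 + 62 + ? = 145, so (2,4) = 38.
From main diagonal, 145 − (26 + 35 + 29 + 23) gives (1,1) = 32.
The remaining cell in row 1 is (1,5) = 145 − 89 = 56.
The remaining cell in row 2 is (2,3) = 145 − 143 = 2.
From column 1, 145 − (32 + 65 + 8 + (-1)) gives (4,1) = 41.
Column 5 must total 145; the given cells sum to 140, so (4,5) = 5.
Anti-diagonal: 56 + 38 + 35 + (-1) + ? = 145, so (4,2) = 17.
Row 4: 41 + 17 + 29 + 5 + ? = 145, so (4,3) = 53.
Column 2: -7 + 26 + 59 + 17 + ? = 145, so (5,2) = 50.
Using column 3: 44 + 2 + 35 + 53 + ? → (5,3) = 145 − 134 = 11.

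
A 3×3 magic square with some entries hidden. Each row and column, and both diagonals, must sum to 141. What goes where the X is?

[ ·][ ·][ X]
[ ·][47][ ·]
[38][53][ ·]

56

From row 3, 141 − (38 + 53) gives (3,3) = 50.
Column 2 needs 141; the known cells sum to 100, so (1,2) = 41.
Using main diagonal: 47 + 50 + ? → (1,1) = 141 − 97 = 44.
Anti-diagonal must total 141; the given cells sum to 85, so (1,3) = 56.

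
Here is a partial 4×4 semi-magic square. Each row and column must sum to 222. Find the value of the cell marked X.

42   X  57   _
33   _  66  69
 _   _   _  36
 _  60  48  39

Row 2: 33 + 66 + 69 + ? = 222, so (2,2) = 54.
The remaining cell in row 4 is (4,1) = 222 − 147 = 75.
Using column 1: 42 + 33 + 75 + ? → (3,1) = 222 − 150 = 72.
Column 3: 57 + 66 + 48 + ? = 222, so (3,3) = 51.
The remaining cell in column 4 is (1,4) = 222 − 144 = 78.
The remaining cell in row 1 is (1,2) = 222 − 177 = 45.

45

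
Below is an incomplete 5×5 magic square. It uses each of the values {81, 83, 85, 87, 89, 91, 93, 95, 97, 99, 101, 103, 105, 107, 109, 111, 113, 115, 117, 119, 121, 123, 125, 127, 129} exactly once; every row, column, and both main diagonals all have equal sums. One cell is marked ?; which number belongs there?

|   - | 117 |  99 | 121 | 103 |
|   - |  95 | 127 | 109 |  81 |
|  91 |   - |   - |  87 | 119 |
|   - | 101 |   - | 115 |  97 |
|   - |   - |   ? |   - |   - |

111

The 25 entries sum to 2625, so each line sums to 2625/5 = 525.
Using row 1: 117 + 99 + 121 + 103 + ? → (1,1) = 525 − 440 = 85.
Row 2: 95 + 127 + 109 + 81 + ? = 525, so (2,1) = 113.
Column 4 must total 525; the given cells sum to 432, so (5,4) = 93.
Column 5 must total 525; the given cells sum to 400, so (5,5) = 125.
Main diagonal: 85 + 95 + 115 + 125 + ? = 525, so (3,3) = 105.
Anti-diagonal needs 525; the known cells sum to 418, so (5,1) = 107.
Row 3 must total 525; the given cells sum to 402, so (3,2) = 123.
The remaining cell in column 1 is (4,1) = 525 − 396 = 129.
Column 2: 117 + 95 + 123 + 101 + ? = 525, so (5,2) = 89.
Using row 4: 129 + 101 + 115 + 97 + ? → (4,3) = 525 − 442 = 83.
The remaining cell in row 5 is (5,3) = 525 − 414 = 111.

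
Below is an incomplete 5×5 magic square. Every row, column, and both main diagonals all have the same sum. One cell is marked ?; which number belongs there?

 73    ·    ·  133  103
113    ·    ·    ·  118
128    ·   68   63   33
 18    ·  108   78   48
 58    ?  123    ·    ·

28

Column 1 is complete and sums to 390; that is the magic constant.
Row 3 needs 390; the known cells sum to 292, so (3,2) = 98.
From row 4, 390 − (18 + 108 + 78 + 48) gives (4,2) = 138.
The remaining cell in column 5 is (5,5) = 390 − 302 = 88.
The remaining cell in main diagonal is (2,2) = 390 − 307 = 83.
Anti-diagonal: 103 + 68 + 138 + 58 + ? = 390, so (2,4) = 23.
From row 2, 390 − (113 + 83 + 23 + 118) gives (2,3) = 53.
Column 3: 53 + 68 + 108 + 123 + ? = 390, so (1,3) = 38.
Using column 4: 133 + 23 + 63 + 78 + ? → (5,4) = 390 − 297 = 93.
Using row 1: 73 + 38 + 133 + 103 + ? → (1,2) = 390 − 347 = 43.
From row 5, 390 − (58 + 123 + 93 + 88) gives (5,2) = 28.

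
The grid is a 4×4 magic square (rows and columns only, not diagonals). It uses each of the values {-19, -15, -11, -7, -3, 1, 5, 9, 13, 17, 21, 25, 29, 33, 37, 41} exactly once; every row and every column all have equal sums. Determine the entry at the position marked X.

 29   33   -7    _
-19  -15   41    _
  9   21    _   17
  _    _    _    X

The 16 entries sum to 176, so each line sums to 176/4 = 44.
Using row 1: 29 + 33 + (-7) + ? → (1,4) = 44 − 55 = -11.
Using row 2: -19 + (-15) + 41 + ? → (2,4) = 44 − 7 = 37.
Row 3: 9 + 21 + 17 + ? = 44, so (3,3) = -3.
The remaining cell in column 1 is (4,1) = 44 − 19 = 25.
Column 2 must total 44; the given cells sum to 39, so (4,2) = 5.
Column 3 must total 44; the given cells sum to 31, so (4,3) = 13.
Using column 4: -11 + 37 + 17 + ? → (4,4) = 44 − 43 = 1.

1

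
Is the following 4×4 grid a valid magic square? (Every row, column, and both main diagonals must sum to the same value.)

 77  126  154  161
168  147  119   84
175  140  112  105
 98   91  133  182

No — column 3 sums to 518 but column 2 sums to 504.

Row 1: 77 + 126 + 154 + 161 = 518.
Row 2: 168 + 147 + 119 + 84 = 518.
Row 3: 175 + 140 + 112 + 105 = 532.
Row 4: 98 + 91 + 133 + 182 = 504.
Column 1: 77 + 168 + 175 + 98 = 518.
Column 2: 126 + 147 + 140 + 91 = 504.
Column 3: 154 + 119 + 112 + 133 = 518.
Column 4: 161 + 84 + 105 + 182 = 532.
Main diagonal: 77 + 147 + 112 + 182 = 518.
Anti-diagonal: 161 + 119 + 140 + 98 = 518.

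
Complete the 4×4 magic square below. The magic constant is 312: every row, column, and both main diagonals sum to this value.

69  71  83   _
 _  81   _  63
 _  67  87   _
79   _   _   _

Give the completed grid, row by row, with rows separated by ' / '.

69 71 83 89 / 91 81 77 63 / 73 67 87 85 / 79 93 65 75

From row 1, 312 − (69 + 71 + 83) gives (1,4) = 89.
Column 2 needs 312; the known cells sum to 219, so (4,2) = 93.
Main diagonal must total 312; the given cells sum to 237, so (4,4) = 75.
Using anti-diagonal: 89 + 67 + 79 + ? → (2,3) = 312 − 235 = 77.
Using row 2: 81 + 77 + 63 + ? → (2,1) = 312 − 221 = 91.
Row 4 must total 312; the given cells sum to 247, so (4,3) = 65.
Column 1: 69 + 91 + 79 + ? = 312, so (3,1) = 73.
From column 4, 312 − (89 + 63 + 75) gives (3,4) = 85.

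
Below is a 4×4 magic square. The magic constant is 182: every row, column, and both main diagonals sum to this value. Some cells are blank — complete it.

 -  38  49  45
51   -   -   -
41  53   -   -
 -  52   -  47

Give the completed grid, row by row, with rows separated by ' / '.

Using row 1: 38 + 49 + 45 + ? → (1,1) = 182 − 132 = 50.
Column 1: 50 + 51 + 41 + ? = 182, so (4,1) = 40.
The remaining cell in column 2 is (2,2) = 182 − 143 = 39.
From main diagonal, 182 − (50 + 39 + 47) gives (3,3) = 46.
The remaining cell in anti-diagonal is (2,3) = 182 − 138 = 44.
Using row 2: 51 + 39 + 44 + ? → (2,4) = 182 − 134 = 48.
Row 3 must total 182; the given cells sum to 140, so (3,4) = 42.
Row 4: 40 + 52 + 47 + ? = 182, so (4,3) = 43.

50 38 49 45 / 51 39 44 48 / 41 53 46 42 / 40 52 43 47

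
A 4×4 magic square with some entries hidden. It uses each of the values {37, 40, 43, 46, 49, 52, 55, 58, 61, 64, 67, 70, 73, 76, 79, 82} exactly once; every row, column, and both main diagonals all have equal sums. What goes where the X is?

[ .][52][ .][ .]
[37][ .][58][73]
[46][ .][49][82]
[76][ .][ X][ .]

67

The 16 entries sum to 952, so each line sums to 952/4 = 238.
From row 2, 238 − (37 + 58 + 73) gives (2,2) = 70.
Row 3 needs 238; the known cells sum to 177, so (3,2) = 61.
Column 1: 37 + 46 + 76 + ? = 238, so (1,1) = 79.
Using column 2: 52 + 70 + 61 + ? → (4,2) = 238 − 183 = 55.
The remaining cell in main diagonal is (4,4) = 238 − 198 = 40.
From anti-diagonal, 238 − (58 + 61 + 76) gives (1,4) = 43.
The remaining cell in row 1 is (1,3) = 238 − 174 = 64.
Row 4 needs 238; the known cells sum to 171, so (4,3) = 67.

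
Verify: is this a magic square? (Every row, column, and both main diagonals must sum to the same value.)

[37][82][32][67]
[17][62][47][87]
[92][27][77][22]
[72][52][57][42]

Row 1: 37 + 82 + 32 + 67 = 218.
Row 2: 17 + 62 + 47 + 87 = 213.
Row 3: 92 + 27 + 77 + 22 = 218.
Row 4: 72 + 52 + 57 + 42 = 223.
Column 1: 37 + 17 + 92 + 72 = 218.
Column 2: 82 + 62 + 27 + 52 = 223.
Column 3: 32 + 47 + 77 + 57 = 213.
Column 4: 67 + 87 + 22 + 42 = 218.
Main diagonal: 37 + 62 + 77 + 42 = 218.
Anti-diagonal: 67 + 47 + 27 + 72 = 213.

No — column 2 sums to 223 but row 1 sums to 218.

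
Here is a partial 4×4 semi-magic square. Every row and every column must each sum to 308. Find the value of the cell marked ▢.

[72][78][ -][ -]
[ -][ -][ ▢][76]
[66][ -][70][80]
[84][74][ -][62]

82

Row 3 needs 308; the known cells sum to 216, so (3,2) = 92.
Row 4 must total 308; the given cells sum to 220, so (4,3) = 88.
Column 1 needs 308; the known cells sum to 222, so (2,1) = 86.
Using column 2: 78 + 92 + 74 + ? → (2,2) = 308 − 244 = 64.
The remaining cell in column 4 is (1,4) = 308 − 218 = 90.
Row 1 must total 308; the given cells sum to 240, so (1,3) = 68.
Row 2: 86 + 64 + 76 + ? = 308, so (2,3) = 82.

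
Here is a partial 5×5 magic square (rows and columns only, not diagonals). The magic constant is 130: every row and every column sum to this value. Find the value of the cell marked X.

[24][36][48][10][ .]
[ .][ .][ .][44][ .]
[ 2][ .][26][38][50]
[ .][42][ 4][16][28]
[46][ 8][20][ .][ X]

34

Row 1 needs 130; the known cells sum to 118, so (1,5) = 12.
Row 3 must total 130; the given cells sum to 116, so (3,2) = 14.
The remaining cell in row 4 is (4,1) = 130 − 90 = 40.
Column 1 must total 130; the given cells sum to 112, so (2,1) = 18.
Column 2 must total 130; the given cells sum to 100, so (2,2) = 30.
Using column 3: 48 + 26 + 4 + 20 + ? → (2,3) = 130 − 98 = 32.
The remaining cell in column 4 is (5,4) = 130 − 108 = 22.
From row 2, 130 − (18 + 30 + 32 + 44) gives (2,5) = 6.
The remaining cell in row 5 is (5,5) = 130 − 96 = 34.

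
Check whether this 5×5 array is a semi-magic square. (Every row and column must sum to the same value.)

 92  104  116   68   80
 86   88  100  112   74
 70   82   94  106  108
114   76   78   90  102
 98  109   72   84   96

Row 1: 92 + 104 + 116 + 68 + 80 = 460.
Row 2: 86 + 88 + 100 + 112 + 74 = 460.
Row 3: 70 + 82 + 94 + 106 + 108 = 460.
Row 4: 114 + 76 + 78 + 90 + 102 = 460.
Row 5: 98 + 109 + 72 + 84 + 96 = 459.
Column 1: 92 + 86 + 70 + 114 + 98 = 460.
Column 2: 104 + 88 + 82 + 76 + 109 = 459.
Column 3: 116 + 100 + 94 + 78 + 72 = 460.
Column 4: 68 + 112 + 106 + 90 + 84 = 460.
Column 5: 80 + 74 + 108 + 102 + 96 = 460.

No — row 4 sums to 460 but column 2 sums to 459.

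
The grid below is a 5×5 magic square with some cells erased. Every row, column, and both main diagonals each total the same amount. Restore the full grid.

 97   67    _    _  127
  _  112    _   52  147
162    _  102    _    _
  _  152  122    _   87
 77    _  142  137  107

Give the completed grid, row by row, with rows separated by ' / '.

Anti-diagonal is already complete: 127 + 52 + 102 + 152 + 77 = 510, so that is the magic constant.
Row 5 needs 510; the known cells sum to 463, so (5,2) = 47.
From column 2, 510 − (67 + 112 + 152 + 47) gives (3,2) = 132.
Column 5 needs 510; the known cells sum to 468, so (3,5) = 42.
Main diagonal: 97 + 112 + 102 + 107 + ? = 510, so (4,4) = 92.
Row 3 needs 510; the known cells sum to 438, so (3,4) = 72.
Row 4 must total 510; the given cells sum to 453, so (4,1) = 57.
Column 1: 97 + 162 + 57 + 77 + ? = 510, so (2,1) = 117.
The remaining cell in column 4 is (1,4) = 510 − 353 = 157.
From row 1, 510 − (97 + 67 + 157 + 127) gives (1,3) = 62.
Row 2 needs 510; the known cells sum to 428, so (2,3) = 82.

97 67 62 157 127 / 117 112 82 52 147 / 162 132 102 72 42 / 57 152 122 92 87 / 77 47 142 137 107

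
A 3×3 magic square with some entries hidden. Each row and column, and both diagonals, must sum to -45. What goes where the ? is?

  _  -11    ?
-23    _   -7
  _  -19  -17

Row 2: -23 + (-7) + ? = -45, so (2,2) = -15.
Row 3 must total -45; the given cells sum to -36, so (3,1) = -9.
Column 1 needs -45; the known cells sum to -32, so (1,1) = -13.
The remaining cell in column 3 is (1,3) = -45 − (-24) = -21.

-21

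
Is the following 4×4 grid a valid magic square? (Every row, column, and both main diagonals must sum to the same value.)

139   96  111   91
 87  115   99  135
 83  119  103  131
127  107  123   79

Row 1: 139 + 96 + 111 + 91 = 437.
Row 2: 87 + 115 + 99 + 135 = 436.
Row 3: 83 + 119 + 103 + 131 = 436.
Row 4: 127 + 107 + 123 + 79 = 436.
Column 1: 139 + 87 + 83 + 127 = 436.
Column 2: 96 + 115 + 119 + 107 = 437.
Column 3: 111 + 99 + 103 + 123 = 436.
Column 4: 91 + 135 + 131 + 79 = 436.
Main diagonal: 139 + 115 + 103 + 79 = 436.
Anti-diagonal: 91 + 99 + 119 + 127 = 436.

No — row 2 sums to 436 but row 1 sums to 437.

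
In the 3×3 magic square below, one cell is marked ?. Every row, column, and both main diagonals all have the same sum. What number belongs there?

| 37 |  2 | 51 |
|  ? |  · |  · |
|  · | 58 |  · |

Row 1 is complete and sums to 90; that is the magic constant.
The remaining cell in column 2 is (2,2) = 90 − 60 = 30.
Main diagonal: 37 + 30 + ? = 90, so (3,3) = 23.
From anti-diagonal, 90 − (51 + 30) gives (3,1) = 9.
Column 1 must total 90; the given cells sum to 46, so (2,1) = 44.

44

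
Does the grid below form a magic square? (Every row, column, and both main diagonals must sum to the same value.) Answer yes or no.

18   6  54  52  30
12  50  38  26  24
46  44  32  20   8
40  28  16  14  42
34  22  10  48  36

No — anti-diagonal sums to 150 but column 5 sums to 140.

Row 1: 18 + 6 + 54 + 52 + 30 = 160.
Row 2: 12 + 50 + 38 + 26 + 24 = 150.
Row 3: 46 + 44 + 32 + 20 + 8 = 150.
Row 4: 40 + 28 + 16 + 14 + 42 = 140.
Row 5: 34 + 22 + 10 + 48 + 36 = 150.
Column 1: 18 + 12 + 46 + 40 + 34 = 150.
Column 2: 6 + 50 + 44 + 28 + 22 = 150.
Column 3: 54 + 38 + 32 + 16 + 10 = 150.
Column 4: 52 + 26 + 20 + 14 + 48 = 160.
Column 5: 30 + 24 + 8 + 42 + 36 = 140.
Main diagonal: 18 + 50 + 32 + 14 + 36 = 150.
Anti-diagonal: 30 + 26 + 32 + 28 + 34 = 150.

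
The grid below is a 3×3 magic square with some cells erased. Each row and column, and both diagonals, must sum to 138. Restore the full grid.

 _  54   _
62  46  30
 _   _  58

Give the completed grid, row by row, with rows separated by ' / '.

Column 2: 54 + 46 + ? = 138, so (3,2) = 38.
Column 3: 30 + 58 + ? = 138, so (1,3) = 50.
Main diagonal must total 138; the given cells sum to 104, so (1,1) = 34.
Anti-diagonal needs 138; the known cells sum to 96, so (3,1) = 42.

34 54 50 / 62 46 30 / 42 38 58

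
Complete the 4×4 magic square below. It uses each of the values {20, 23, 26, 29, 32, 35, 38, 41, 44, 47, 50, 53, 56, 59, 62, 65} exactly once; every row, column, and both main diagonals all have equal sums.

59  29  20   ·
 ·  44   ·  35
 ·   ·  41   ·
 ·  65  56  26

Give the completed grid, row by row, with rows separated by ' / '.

59 29 20 62 / 38 44 53 35 / 50 32 41 47 / 23 65 56 26

The 16 entries sum to 680, so each line sums to 680/4 = 170.
Row 1 must total 170; the given cells sum to 108, so (1,4) = 62.
Row 4 needs 170; the known cells sum to 147, so (4,1) = 23.
Using column 2: 29 + 44 + 65 + ? → (3,2) = 170 − 138 = 32.
Column 3 needs 170; the known cells sum to 117, so (2,3) = 53.
From column 4, 170 − (62 + 35 + 26) gives (3,4) = 47.
The remaining cell in row 2 is (2,1) = 170 − 132 = 38.
From row 3, 170 − (32 + 41 + 47) gives (3,1) = 50.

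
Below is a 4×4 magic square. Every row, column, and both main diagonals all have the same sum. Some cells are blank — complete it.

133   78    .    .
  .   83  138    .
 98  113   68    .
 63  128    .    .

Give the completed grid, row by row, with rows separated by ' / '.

Column 2 is already complete: 78 + 83 + 113 + 128 = 402, so that is the magic constant.
From row 3, 402 − (98 + 113 + 68) gives (3,4) = 123.
Column 1 must total 402; the given cells sum to 294, so (2,1) = 108.
Using main diagonal: 133 + 83 + 68 + ? → (4,4) = 402 − 284 = 118.
Anti-diagonal: 138 + 113 + 63 + ? = 402, so (1,4) = 88.
Row 1 must total 402; the given cells sum to 299, so (1,3) = 103.
Using row 2: 108 + 83 + 138 + ? → (2,4) = 402 − 329 = 73.
The remaining cell in row 4 is (4,3) = 402 − 309 = 93.

133 78 103 88 / 108 83 138 73 / 98 113 68 123 / 63 128 93 118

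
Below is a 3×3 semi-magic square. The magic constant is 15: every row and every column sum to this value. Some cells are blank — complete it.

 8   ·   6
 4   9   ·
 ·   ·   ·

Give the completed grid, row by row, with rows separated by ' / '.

The remaining cell in row 1 is (1,2) = 15 − 14 = 1.
From row 2, 15 − (4 + 9) gives (2,3) = 2.
The remaining cell in column 1 is (3,1) = 15 − 12 = 3.
Column 2 must total 15; the given cells sum to 10, so (3,2) = 5.
Column 3 must total 15; the given cells sum to 8, so (3,3) = 7.

8 1 6 / 4 9 2 / 3 5 7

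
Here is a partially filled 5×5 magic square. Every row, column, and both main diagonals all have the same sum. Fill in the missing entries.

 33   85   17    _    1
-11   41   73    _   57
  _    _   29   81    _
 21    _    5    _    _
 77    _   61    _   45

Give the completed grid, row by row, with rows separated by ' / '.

33 85 17 49 1 / -11 41 73 25 57 / 65 -3 29 81 13 / 21 53 5 37 69 / 77 9 61 -7 45

Column 3 is already complete: 17 + 73 + 29 + 5 + 61 = 185, so that is the magic constant.
Row 1: 33 + 85 + 17 + 1 + ? = 185, so (1,4) = 49.
Row 2 must total 185; the given cells sum to 160, so (2,4) = 25.
Using column 1: 33 + (-11) + 21 + 77 + ? → (3,1) = 185 − 120 = 65.
Main diagonal needs 185; the known cells sum to 148, so (4,4) = 37.
Anti-diagonal: 1 + 25 + 29 + 77 + ? = 185, so (4,2) = 53.
From row 4, 185 − (21 + 53 + 5 + 37) gives (4,5) = 69.
Using column 4: 49 + 25 + 81 + 37 + ? → (5,4) = 185 − 192 = -7.
The remaining cell in column 5 is (3,5) = 185 − 172 = 13.
Using row 3: 65 + 29 + 81 + 13 + ? → (3,2) = 185 − 188 = -3.
Using row 5: 77 + 61 + (-7) + 45 + ? → (5,2) = 185 − 176 = 9.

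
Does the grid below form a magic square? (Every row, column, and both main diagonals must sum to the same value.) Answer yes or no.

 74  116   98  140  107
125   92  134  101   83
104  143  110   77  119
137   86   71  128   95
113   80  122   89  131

No — row 3 sums to 553 but column 2 sums to 517.

Row 1: 74 + 116 + 98 + 140 + 107 = 535.
Row 2: 125 + 92 + 134 + 101 + 83 = 535.
Row 3: 104 + 143 + 110 + 77 + 119 = 553.
Row 4: 137 + 86 + 71 + 128 + 95 = 517.
Row 5: 113 + 80 + 122 + 89 + 131 = 535.
Column 1: 74 + 125 + 104 + 137 + 113 = 553.
Column 2: 116 + 92 + 143 + 86 + 80 = 517.
Column 3: 98 + 134 + 110 + 71 + 122 = 535.
Column 4: 140 + 101 + 77 + 128 + 89 = 535.
Column 5: 107 + 83 + 119 + 95 + 131 = 535.
Main diagonal: 74 + 92 + 110 + 128 + 131 = 535.
Anti-diagonal: 107 + 101 + 110 + 86 + 113 = 517.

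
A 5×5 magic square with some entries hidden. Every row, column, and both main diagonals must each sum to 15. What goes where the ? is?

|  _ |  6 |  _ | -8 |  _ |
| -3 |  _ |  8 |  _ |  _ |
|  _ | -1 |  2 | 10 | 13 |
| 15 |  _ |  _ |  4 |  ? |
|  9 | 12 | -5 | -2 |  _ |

The remaining cell in row 3 is (3,1) = 15 − 24 = -9.
Row 5 must total 15; the given cells sum to 14, so (5,5) = 1.
From column 1, 15 − (-3 + (-9) + 15 + 9) gives (1,1) = 3.
Column 4: -8 + 10 + 4 + (-2) + ? = 15, so (2,4) = 11.
Main diagonal: 3 + 2 + 4 + 1 + ? = 15, so (2,2) = 5.
Row 2: -3 + 5 + 8 + 11 + ? = 15, so (2,5) = -6.
Using column 2: 6 + 5 + (-1) + 12 + ? → (4,2) = 15 − 22 = -7.
The remaining cell in anti-diagonal is (1,5) = 15 − 15 = 0.
The remaining cell in row 1 is (1,3) = 15 − 1 = 14.
From column 3, 15 − (14 + 8 + 2 + (-5)) gives (4,3) = -4.
Column 5: 0 + (-6) + 13 + 1 + ? = 15, so (4,5) = 7.

7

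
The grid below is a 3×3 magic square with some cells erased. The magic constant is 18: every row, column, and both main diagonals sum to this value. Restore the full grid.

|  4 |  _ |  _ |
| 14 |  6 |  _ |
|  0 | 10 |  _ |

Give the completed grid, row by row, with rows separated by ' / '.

4 2 12 / 14 6 -2 / 0 10 8

From row 2, 18 − (14 + 6) gives (2,3) = -2.
Row 3 must total 18; the given cells sum to 10, so (3,3) = 8.
Using column 2: 6 + 10 + ? → (1,2) = 18 − 16 = 2.
Column 3 needs 18; the known cells sum to 6, so (1,3) = 12.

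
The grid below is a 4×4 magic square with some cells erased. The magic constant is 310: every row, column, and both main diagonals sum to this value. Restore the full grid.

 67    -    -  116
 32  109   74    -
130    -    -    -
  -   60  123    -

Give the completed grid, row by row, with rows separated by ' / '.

The remaining cell in row 2 is (2,4) = 310 − 215 = 95.
Column 1 needs 310; the known cells sum to 229, so (4,1) = 81.
The remaining cell in anti-diagonal is (3,2) = 310 − 271 = 39.
The remaining cell in row 4 is (4,4) = 310 − 264 = 46.
Column 2: 109 + 39 + 60 + ? = 310, so (1,2) = 102.
Column 4: 116 + 95 + 46 + ? = 310, so (3,4) = 53.
The remaining cell in main diagonal is (3,3) = 310 − 222 = 88.
The remaining cell in row 1 is (1,3) = 310 − 285 = 25.

67 102 25 116 / 32 109 74 95 / 130 39 88 53 / 81 60 123 46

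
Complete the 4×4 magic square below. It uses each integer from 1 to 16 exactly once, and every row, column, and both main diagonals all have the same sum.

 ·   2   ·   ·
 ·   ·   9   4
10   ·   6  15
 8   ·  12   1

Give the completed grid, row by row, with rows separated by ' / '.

The entries are 1 through 16, which sum to 136, so each line sums to 136/4 = 34.
From row 3, 34 − (10 + 6 + 15) gives (3,2) = 3.
Row 4 needs 34; the known cells sum to 21, so (4,2) = 13.
The remaining cell in column 2 is (2,2) = 34 − 18 = 16.
Column 3: 9 + 6 + 12 + ? = 34, so (1,3) = 7.
Column 4 must total 34; the given cells sum to 20, so (1,4) = 14.
The remaining cell in main diagonal is (1,1) = 34 − 23 = 11.
Row 2: 16 + 9 + 4 + ? = 34, so (2,1) = 5.

11 2 7 14 / 5 16 9 4 / 10 3 6 15 / 8 13 12 1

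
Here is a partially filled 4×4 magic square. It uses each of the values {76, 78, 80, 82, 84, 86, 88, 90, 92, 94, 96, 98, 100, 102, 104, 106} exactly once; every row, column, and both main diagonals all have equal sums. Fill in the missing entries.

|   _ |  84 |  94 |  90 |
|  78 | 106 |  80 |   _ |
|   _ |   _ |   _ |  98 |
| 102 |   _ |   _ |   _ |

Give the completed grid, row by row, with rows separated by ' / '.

96 84 94 90 / 78 106 80 100 / 88 92 86 98 / 102 82 104 76

The 16 entries sum to 1456, so each line sums to 1456/4 = 364.
From row 1, 364 − (84 + 94 + 90) gives (1,1) = 96.
The remaining cell in row 2 is (2,4) = 364 − 264 = 100.
Column 1 must total 364; the given cells sum to 276, so (3,1) = 88.
The remaining cell in column 4 is (4,4) = 364 − 288 = 76.
From main diagonal, 364 − (96 + 106 + 76) gives (3,3) = 86.
From anti-diagonal, 364 − (90 + 80 + 102) gives (3,2) = 92.
Column 2 needs 364; the known cells sum to 282, so (4,2) = 82.
Using column 3: 94 + 80 + 86 + ? → (4,3) = 364 − 260 = 104.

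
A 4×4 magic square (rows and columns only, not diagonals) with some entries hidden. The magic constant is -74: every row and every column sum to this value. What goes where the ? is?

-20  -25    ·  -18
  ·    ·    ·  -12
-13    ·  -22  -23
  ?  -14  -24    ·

-15

From row 1, -74 − (-20 + (-25) + (-18)) gives (1,3) = -11.
The remaining cell in row 3 is (3,2) = -74 − (-58) = -16.
From column 2, -74 − (-25 + (-16) + (-14)) gives (2,2) = -19.
Column 3 needs -74; the known cells sum to -57, so (2,3) = -17.
Column 4 needs -74; the known cells sum to -53, so (4,4) = -21.
From row 2, -74 − (-19 + (-17) + (-12)) gives (2,1) = -26.
The remaining cell in row 4 is (4,1) = -74 − (-59) = -15.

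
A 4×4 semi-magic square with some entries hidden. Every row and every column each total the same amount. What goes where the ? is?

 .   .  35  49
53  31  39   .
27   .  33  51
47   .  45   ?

23

Column 3 is complete and sums to 152; that is the magic constant.
Row 2 must total 152; the given cells sum to 123, so (2,4) = 29.
Using row 3: 27 + 33 + 51 + ? → (3,2) = 152 − 111 = 41.
Column 1 needs 152; the known cells sum to 127, so (1,1) = 25.
Column 4: 49 + 29 + 51 + ? = 152, so (4,4) = 23.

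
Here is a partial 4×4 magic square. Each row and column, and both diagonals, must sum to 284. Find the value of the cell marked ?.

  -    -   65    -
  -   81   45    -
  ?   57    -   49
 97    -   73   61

77

Row 4 needs 284; the known cells sum to 231, so (4,2) = 53.
Column 2 must total 284; the given cells sum to 191, so (1,2) = 93.
Column 3 must total 284; the given cells sum to 183, so (3,3) = 101.
The remaining cell in main diagonal is (1,1) = 284 − 243 = 41.
Anti-diagonal: 45 + 57 + 97 + ? = 284, so (1,4) = 85.
Using row 3: 57 + 101 + 49 + ? → (3,1) = 284 − 207 = 77.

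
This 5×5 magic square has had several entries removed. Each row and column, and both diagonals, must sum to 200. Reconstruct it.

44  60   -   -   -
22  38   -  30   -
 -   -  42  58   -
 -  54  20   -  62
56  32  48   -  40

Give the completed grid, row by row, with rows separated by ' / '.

44 60 26 52 18 / 22 38 64 30 46 / 50 16 42 58 34 / 28 54 20 36 62 / 56 32 48 24 40

Row 5: 56 + 32 + 48 + 40 + ? = 200, so (5,4) = 24.
From column 2, 200 − (60 + 38 + 54 + 32) gives (3,2) = 16.
Using main diagonal: 44 + 38 + 42 + 40 + ? → (4,4) = 200 − 164 = 36.
Anti-diagonal must total 200; the given cells sum to 182, so (1,5) = 18.
Using row 4: 54 + 20 + 36 + 62 + ? → (4,1) = 200 − 172 = 28.
Using column 1: 44 + 22 + 28 + 56 + ? → (3,1) = 200 − 150 = 50.
From column 4, 200 − (30 + 58 + 36 + 24) gives (1,4) = 52.
Row 1 needs 200; the known cells sum to 174, so (1,3) = 26.
Row 3 needs 200; the known cells sum to 166, so (3,5) = 34.
Column 3: 26 + 42 + 20 + 48 + ? = 200, so (2,3) = 64.
The remaining cell in column 5 is (2,5) = 200 − 154 = 46.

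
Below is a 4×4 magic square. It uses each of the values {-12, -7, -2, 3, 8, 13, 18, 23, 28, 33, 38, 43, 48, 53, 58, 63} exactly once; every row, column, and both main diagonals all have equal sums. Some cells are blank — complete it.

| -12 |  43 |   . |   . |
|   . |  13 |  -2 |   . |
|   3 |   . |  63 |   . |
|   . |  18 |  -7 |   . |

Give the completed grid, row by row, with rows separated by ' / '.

-12 43 48 23 / 58 13 -2 33 / 3 28 63 8 / 53 18 -7 38

The 16 entries sum to 408, so each line sums to 408/4 = 102.
The remaining cell in column 2 is (3,2) = 102 − 74 = 28.
From column 3, 102 − (-2 + 63 + (-7)) gives (1,3) = 48.
Using main diagonal: -12 + 13 + 63 + ? → (4,4) = 102 − 64 = 38.
Row 1 must total 102; the given cells sum to 79, so (1,4) = 23.
The remaining cell in row 3 is (3,4) = 102 − 94 = 8.
Row 4 needs 102; the known cells sum to 49, so (4,1) = 53.
The remaining cell in column 1 is (2,1) = 102 − 44 = 58.
The remaining cell in column 4 is (2,4) = 102 − 69 = 33.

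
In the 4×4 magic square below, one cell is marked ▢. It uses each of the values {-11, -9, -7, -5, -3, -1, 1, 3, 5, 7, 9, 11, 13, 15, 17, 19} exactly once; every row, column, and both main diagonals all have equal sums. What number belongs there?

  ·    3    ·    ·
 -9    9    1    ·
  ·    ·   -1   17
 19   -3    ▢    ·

The 16 entries sum to 64, so each line sums to 64/4 = 16.
Using row 2: -9 + 9 + 1 + ? → (2,4) = 16 − 1 = 15.
The remaining cell in column 2 is (3,2) = 16 − 9 = 7.
Anti-diagonal needs 16; the known cells sum to 27, so (1,4) = -11.
Row 3 must total 16; the given cells sum to 23, so (3,1) = -7.
Using column 1: -9 + (-7) + 19 + ? → (1,1) = 16 − 3 = 13.
The remaining cell in column 4 is (4,4) = 16 − 21 = -5.
Row 1 must total 16; the given cells sum to 5, so (1,3) = 11.
Row 4 must total 16; the given cells sum to 11, so (4,3) = 5.

5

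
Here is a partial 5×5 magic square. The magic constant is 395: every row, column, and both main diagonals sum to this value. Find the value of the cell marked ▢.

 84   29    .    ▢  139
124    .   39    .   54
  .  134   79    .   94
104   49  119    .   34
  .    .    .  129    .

44

From row 4, 395 − (104 + 49 + 119 + 34) gives (4,4) = 89.
Column 5 must total 395; the given cells sum to 321, so (5,5) = 74.
From main diagonal, 395 − (84 + 79 + 89 + 74) gives (2,2) = 69.
The remaining cell in row 2 is (2,4) = 395 − 286 = 109.
Using column 2: 29 + 69 + 134 + 49 + ? → (5,2) = 395 − 281 = 114.
Anti-diagonal must total 395; the given cells sum to 376, so (5,1) = 19.
Row 5: 19 + 114 + 129 + 74 + ? = 395, so (5,3) = 59.
Column 1 needs 395; the known cells sum to 331, so (3,1) = 64.
Using column 3: 39 + 79 + 119 + 59 + ? → (1,3) = 395 − 296 = 99.
Using row 1: 84 + 29 + 99 + 139 + ? → (1,4) = 395 − 351 = 44.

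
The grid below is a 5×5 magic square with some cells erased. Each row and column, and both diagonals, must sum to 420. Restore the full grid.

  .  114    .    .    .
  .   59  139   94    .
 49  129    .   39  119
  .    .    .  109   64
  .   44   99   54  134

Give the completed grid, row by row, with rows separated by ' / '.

From row 3, 420 − (49 + 129 + 39 + 119) gives (3,3) = 84.
Row 5 needs 420; the known cells sum to 331, so (5,1) = 89.
Column 2: 114 + 59 + 129 + 44 + ? = 420, so (4,2) = 74.
Column 4 must total 420; the given cells sum to 296, so (1,4) = 124.
The remaining cell in main diagonal is (1,1) = 420 − 386 = 34.
Anti-diagonal: 94 + 84 + 74 + 89 + ? = 420, so (1,5) = 79.
Using row 1: 34 + 114 + 124 + 79 + ? → (1,3) = 420 − 351 = 69.
Using column 3: 69 + 139 + 84 + 99 + ? → (4,3) = 420 − 391 = 29.
The remaining cell in column 5 is (2,5) = 420 − 396 = 24.
Row 2: 59 + 139 + 94 + 24 + ? = 420, so (2,1) = 104.
From row 4, 420 − (74 + 29 + 109 + 64) gives (4,1) = 144.

34 114 69 124 79 / 104 59 139 94 24 / 49 129 84 39 119 / 144 74 29 109 64 / 89 44 99 54 134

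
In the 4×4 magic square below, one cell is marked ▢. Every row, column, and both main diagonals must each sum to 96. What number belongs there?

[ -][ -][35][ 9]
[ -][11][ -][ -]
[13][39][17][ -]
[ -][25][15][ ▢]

37

The remaining cell in row 3 is (3,4) = 96 − 69 = 27.
The remaining cell in column 2 is (1,2) = 96 − 75 = 21.
The remaining cell in column 3 is (2,3) = 96 − 67 = 29.
Using anti-diagonal: 9 + 29 + 39 + ? → (4,1) = 96 − 77 = 19.
Row 1: 21 + 35 + 9 + ? = 96, so (1,1) = 31.
Row 4 must total 96; the given cells sum to 59, so (4,4) = 37.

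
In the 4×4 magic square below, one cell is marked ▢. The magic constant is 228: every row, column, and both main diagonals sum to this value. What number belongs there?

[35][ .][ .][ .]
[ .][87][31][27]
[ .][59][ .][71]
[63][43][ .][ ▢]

Row 2: 87 + 31 + 27 + ? = 228, so (2,1) = 83.
The remaining cell in column 1 is (3,1) = 228 − 181 = 47.
Using column 2: 87 + 59 + 43 + ? → (1,2) = 228 − 189 = 39.
Anti-diagonal must total 228; the given cells sum to 153, so (1,4) = 75.
Row 1 must total 228; the given cells sum to 149, so (1,3) = 79.
Row 3 must total 228; the given cells sum to 177, so (3,3) = 51.
The remaining cell in column 3 is (4,3) = 228 − 161 = 67.
The remaining cell in column 4 is (4,4) = 228 − 173 = 55.

55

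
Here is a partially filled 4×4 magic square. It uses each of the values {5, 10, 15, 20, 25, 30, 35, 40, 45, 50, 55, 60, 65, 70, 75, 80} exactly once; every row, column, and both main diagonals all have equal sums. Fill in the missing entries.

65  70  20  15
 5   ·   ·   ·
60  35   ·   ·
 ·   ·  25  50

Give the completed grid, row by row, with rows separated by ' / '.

65 70 20 15 / 5 10 80 75 / 60 35 45 30 / 40 55 25 50

The 16 entries sum to 680, so each line sums to 680/4 = 170.
The remaining cell in column 1 is (4,1) = 170 − 130 = 40.
Using anti-diagonal: 15 + 35 + 40 + ? → (2,3) = 170 − 90 = 80.
Row 4 must total 170; the given cells sum to 115, so (4,2) = 55.
Column 2 must total 170; the given cells sum to 160, so (2,2) = 10.
Column 3 must total 170; the given cells sum to 125, so (3,3) = 45.
Using row 2: 5 + 10 + 80 + ? → (2,4) = 170 − 95 = 75.
Row 3 must total 170; the given cells sum to 140, so (3,4) = 30.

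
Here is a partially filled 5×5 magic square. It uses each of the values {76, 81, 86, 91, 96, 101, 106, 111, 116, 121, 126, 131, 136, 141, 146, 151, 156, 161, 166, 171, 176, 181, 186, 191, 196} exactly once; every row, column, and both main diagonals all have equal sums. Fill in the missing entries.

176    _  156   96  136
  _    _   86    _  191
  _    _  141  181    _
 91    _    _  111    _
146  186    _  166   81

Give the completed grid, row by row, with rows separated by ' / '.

The 25 entries sum to 3400, so each line sums to 3400/5 = 680.
Row 1: 176 + 156 + 96 + 136 + ? = 680, so (1,2) = 116.
The remaining cell in row 5 is (5,3) = 680 − 579 = 101.
Column 3: 156 + 86 + 141 + 101 + ? = 680, so (4,3) = 196.
The remaining cell in column 4 is (2,4) = 680 − 554 = 126.
Using main diagonal: 176 + 141 + 111 + 81 + ? → (2,2) = 680 − 509 = 171.
Anti-diagonal: 136 + 126 + 141 + 146 + ? = 680, so (4,2) = 131.
Row 2 needs 680; the known cells sum to 574, so (2,1) = 106.
Row 4 needs 680; the known cells sum to 529, so (4,5) = 151.
The remaining cell in column 1 is (3,1) = 680 − 519 = 161.
Column 2 must total 680; the given cells sum to 604, so (3,2) = 76.
Column 5 must total 680; the given cells sum to 559, so (3,5) = 121.

176 116 156 96 136 / 106 171 86 126 191 / 161 76 141 181 121 / 91 131 196 111 151 / 146 186 101 166 81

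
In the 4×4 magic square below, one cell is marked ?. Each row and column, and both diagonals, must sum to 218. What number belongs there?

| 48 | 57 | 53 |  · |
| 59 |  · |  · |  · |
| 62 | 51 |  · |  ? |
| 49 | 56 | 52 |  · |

50

The remaining cell in row 1 is (1,4) = 218 − 158 = 60.
Using row 4: 49 + 56 + 52 + ? → (4,4) = 218 − 157 = 61.
Column 2: 57 + 51 + 56 + ? = 218, so (2,2) = 54.
Main diagonal: 48 + 54 + 61 + ? = 218, so (3,3) = 55.
Anti-diagonal needs 218; the known cells sum to 160, so (2,3) = 58.
Using row 2: 59 + 54 + 58 + ? → (2,4) = 218 − 171 = 47.
Row 3 must total 218; the given cells sum to 168, so (3,4) = 50.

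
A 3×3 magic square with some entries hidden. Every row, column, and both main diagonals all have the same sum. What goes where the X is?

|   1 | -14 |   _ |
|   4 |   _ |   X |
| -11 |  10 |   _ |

Column 1 is complete and sums to -6; that is the magic constant.
The remaining cell in row 1 is (1,3) = -6 − (-13) = 7.
Row 3: -11 + 10 + ? = -6, so (3,3) = -5.
The remaining cell in column 2 is (2,2) = -6 − (-4) = -2.
Column 3 needs -6; the known cells sum to 2, so (2,3) = -8.

-8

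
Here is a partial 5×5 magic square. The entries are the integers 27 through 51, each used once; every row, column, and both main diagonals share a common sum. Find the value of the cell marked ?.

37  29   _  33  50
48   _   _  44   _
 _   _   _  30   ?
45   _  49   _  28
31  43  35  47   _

42

The entries are 27 through 51, which sum to 975, so each line sums to 975/5 = 195.
Row 1 needs 195; the known cells sum to 149, so (1,3) = 46.
The remaining cell in row 5 is (5,5) = 195 − 156 = 39.
Using column 1: 37 + 48 + 45 + 31 + ? → (3,1) = 195 − 161 = 34.
The remaining cell in column 4 is (4,4) = 195 − 154 = 41.
Row 4: 45 + 49 + 41 + 28 + ? = 195, so (4,2) = 32.
The remaining cell in anti-diagonal is (3,3) = 195 − 157 = 38.
Using column 3: 46 + 38 + 49 + 35 + ? → (2,3) = 195 − 168 = 27.
Main diagonal: 37 + 38 + 41 + 39 + ? = 195, so (2,2) = 40.
From row 2, 195 − (48 + 40 + 27 + 44) gives (2,5) = 36.
The remaining cell in column 2 is (3,2) = 195 − 144 = 51.
Column 5 must total 195; the given cells sum to 153, so (3,5) = 42.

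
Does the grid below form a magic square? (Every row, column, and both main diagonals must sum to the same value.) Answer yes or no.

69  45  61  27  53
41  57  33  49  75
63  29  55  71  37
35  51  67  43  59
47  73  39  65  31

Row 1: 69 + 45 + 61 + 27 + 53 = 255.
Row 2: 41 + 57 + 33 + 49 + 75 = 255.
Row 3: 63 + 29 + 55 + 71 + 37 = 255.
Row 4: 35 + 51 + 67 + 43 + 59 = 255.
Row 5: 47 + 73 + 39 + 65 + 31 = 255.
Column 1: 69 + 41 + 63 + 35 + 47 = 255.
Column 2: 45 + 57 + 29 + 51 + 73 = 255.
Column 3: 61 + 33 + 55 + 67 + 39 = 255.
Column 4: 27 + 49 + 71 + 43 + 65 = 255.
Column 5: 53 + 75 + 37 + 59 + 31 = 255.
Main diagonal: 69 + 57 + 55 + 43 + 31 = 255.
Anti-diagonal: 53 + 49 + 55 + 51 + 47 = 255.
All lines sum to 255.

Yes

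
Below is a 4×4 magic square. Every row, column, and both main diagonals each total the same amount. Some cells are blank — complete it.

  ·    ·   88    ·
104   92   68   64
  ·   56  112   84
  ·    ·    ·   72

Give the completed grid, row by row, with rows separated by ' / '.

52 80 88 108 / 104 92 68 64 / 76 56 112 84 / 96 100 60 72

Row 2 is already complete: 104 + 92 + 68 + 64 = 328, so that is the magic constant.
Row 3: 56 + 112 + 84 + ? = 328, so (3,1) = 76.
Using column 3: 88 + 68 + 112 + ? → (4,3) = 328 − 268 = 60.
From column 4, 328 − (64 + 84 + 72) gives (1,4) = 108.
Using main diagonal: 92 + 112 + 72 + ? → (1,1) = 328 − 276 = 52.
Anti-diagonal must total 328; the given cells sum to 232, so (4,1) = 96.
The remaining cell in row 1 is (1,2) = 328 − 248 = 80.
Row 4 needs 328; the known cells sum to 228, so (4,2) = 100.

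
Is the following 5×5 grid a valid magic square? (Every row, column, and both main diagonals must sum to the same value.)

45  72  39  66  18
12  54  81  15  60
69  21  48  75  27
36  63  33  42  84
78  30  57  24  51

Row 1: 45 + 72 + 39 + 66 + 18 = 240.
Row 2: 12 + 54 + 81 + 15 + 60 = 222.
Row 3: 69 + 21 + 48 + 75 + 27 = 240.
Row 4: 36 + 63 + 33 + 42 + 84 = 258.
Row 5: 78 + 30 + 57 + 24 + 51 = 240.
Column 1: 45 + 12 + 69 + 36 + 78 = 240.
Column 2: 72 + 54 + 21 + 63 + 30 = 240.
Column 3: 39 + 81 + 48 + 33 + 57 = 258.
Column 4: 66 + 15 + 75 + 42 + 24 = 222.
Column 5: 18 + 60 + 27 + 84 + 51 = 240.
Main diagonal: 45 + 54 + 48 + 42 + 51 = 240.
Anti-diagonal: 18 + 15 + 48 + 63 + 78 = 222.

No — row 5 sums to 240 but anti-diagonal sums to 222.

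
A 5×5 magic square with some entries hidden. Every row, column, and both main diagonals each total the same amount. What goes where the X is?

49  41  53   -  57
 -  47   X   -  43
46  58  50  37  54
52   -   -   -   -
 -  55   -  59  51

39

Row 3 is complete and sums to 245; that is the magic constant.
Row 1 must total 245; the given cells sum to 200, so (1,4) = 45.
Using column 2: 41 + 47 + 58 + 55 + ? → (4,2) = 245 − 201 = 44.
Column 5 must total 245; the given cells sum to 205, so (4,5) = 40.
Main diagonal must total 245; the given cells sum to 197, so (4,4) = 48.
From row 4, 245 − (52 + 44 + 48 + 40) gives (4,3) = 61.
Column 4 must total 245; the given cells sum to 189, so (2,4) = 56.
Anti-diagonal must total 245; the given cells sum to 207, so (5,1) = 38.
The remaining cell in row 5 is (5,3) = 245 − 203 = 42.
Column 1 needs 245; the known cells sum to 185, so (2,1) = 60.
Column 3 must total 245; the given cells sum to 206, so (2,3) = 39.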